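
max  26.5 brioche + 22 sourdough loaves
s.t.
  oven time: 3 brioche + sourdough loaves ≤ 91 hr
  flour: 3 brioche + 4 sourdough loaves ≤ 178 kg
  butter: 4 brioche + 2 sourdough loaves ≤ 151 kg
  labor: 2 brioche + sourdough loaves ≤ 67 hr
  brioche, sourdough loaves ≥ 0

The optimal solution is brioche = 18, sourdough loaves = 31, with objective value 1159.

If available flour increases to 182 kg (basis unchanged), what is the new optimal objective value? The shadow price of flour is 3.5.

1173

Δb = 4, so new z* = 1159 + (3.5)·(4) = 1159 + 14 = 1173.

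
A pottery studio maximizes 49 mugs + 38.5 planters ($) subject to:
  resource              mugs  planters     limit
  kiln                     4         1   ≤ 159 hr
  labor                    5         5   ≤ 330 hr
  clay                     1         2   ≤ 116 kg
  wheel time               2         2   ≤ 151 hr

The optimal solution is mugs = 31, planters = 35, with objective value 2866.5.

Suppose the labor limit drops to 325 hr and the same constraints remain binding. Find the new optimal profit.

At the optimum: kiln uses 159 of 159 (binding); labor uses 330 of 330 (binding); clay uses 101 of 116 (slack = 15); wheel time uses 132 of 151 (slack = 19).
Slack constraints have shadow price 0 (complementary slackness).
From A_Bᵀ y = c: 4·y_kiln + 5·y_labor = 49; 1·y_kiln + 5·y_labor = 38.5.
This yields shadow prices y_kiln = 3.5, y_labor = 7.
Δz = y_labor·Δb = 7 × (-5) = -35, so new z* = 2866.5 − 35 = 2831.5.

2831.5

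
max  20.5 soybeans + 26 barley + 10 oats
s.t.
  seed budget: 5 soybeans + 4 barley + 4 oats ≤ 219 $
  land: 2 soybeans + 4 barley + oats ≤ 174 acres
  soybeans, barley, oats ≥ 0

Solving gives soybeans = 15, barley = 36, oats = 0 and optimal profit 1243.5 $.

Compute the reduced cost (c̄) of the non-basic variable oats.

-4

At the optimum: seed budget uses 219 of 219 (binding); land uses 174 of 174 (binding).
The binding rows give the dual system: 5·y_seed budget + 2·y_land = 20.5 and 4·y_seed budget + 4·y_land = 26.
→ y_seed budget = 2.5 and y_land = 4.
Reduced cost of oats: c₃ − yᵀa₃ = 10 − (2.5·4 + 4·1) = 10 − 14 = -4.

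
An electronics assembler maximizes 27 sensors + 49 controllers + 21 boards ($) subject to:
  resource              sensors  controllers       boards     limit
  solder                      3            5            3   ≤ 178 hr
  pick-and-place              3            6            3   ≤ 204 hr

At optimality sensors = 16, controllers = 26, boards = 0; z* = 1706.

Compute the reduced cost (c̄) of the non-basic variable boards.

At the optimum: solder uses 178 of 178 (binding); pick-and-place uses 204 of 204 (binding).
The binding rows give the dual system: 3·y_solder + 3·y_pick-and-place = 27 and 5·y_solder + 6·y_pick-and-place = 49.
This yields shadow prices y_solder = 5, y_pick-and-place = 4.
Reduced cost of boards: c₃ − yᵀa₃ = 21 − (5·3 + 4·3) = 21 − 27 = -6.

-6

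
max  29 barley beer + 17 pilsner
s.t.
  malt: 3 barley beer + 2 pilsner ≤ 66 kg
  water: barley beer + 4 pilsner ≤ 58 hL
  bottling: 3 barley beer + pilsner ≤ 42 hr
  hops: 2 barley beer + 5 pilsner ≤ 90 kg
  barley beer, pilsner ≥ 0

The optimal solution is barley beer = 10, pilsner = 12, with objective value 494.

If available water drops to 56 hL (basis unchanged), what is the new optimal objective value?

Check each constraint at x*: malt 54/66 (slack 12); water 58/58 (tight); bottling 42/42 (tight); hops 80/90 (slack 10).
Since malt, hops are not tight, their duals are 0.
The binding rows give the dual system: 1·y_water + 3·y_bottling = 29 and 4·y_water + 1·y_bottling = 17.
→ y_water = 2 and y_bottling = 9.
Δz = y_water·Δb = 2 × (-2) = -4, so new z* = 494 − 4 = 490.

490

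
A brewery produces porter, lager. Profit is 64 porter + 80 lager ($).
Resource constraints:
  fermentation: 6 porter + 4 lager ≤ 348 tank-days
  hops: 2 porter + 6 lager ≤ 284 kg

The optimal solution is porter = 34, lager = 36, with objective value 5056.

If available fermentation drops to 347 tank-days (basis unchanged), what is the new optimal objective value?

At the optimum: fermentation uses 348 of 348 (binding); hops uses 284 of 284 (binding).
The binding rows give the dual system: 6·y_fermentation + 2·y_hops = 64 and 4·y_fermentation + 6·y_hops = 80.
Solving: y_fermentation = 8, y_hops = 8.
Δz = y_fermentation·Δb = 8 × (-1) = -8, so new z* = 5056 − 8 = 5048.

5048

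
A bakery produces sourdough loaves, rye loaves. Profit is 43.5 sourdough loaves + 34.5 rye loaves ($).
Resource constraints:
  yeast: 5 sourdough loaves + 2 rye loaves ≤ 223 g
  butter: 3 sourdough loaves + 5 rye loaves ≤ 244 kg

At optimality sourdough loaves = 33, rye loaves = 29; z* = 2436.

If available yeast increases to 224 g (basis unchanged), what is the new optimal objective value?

2442

At the optimum: yeast uses 223 of 223 (binding); butter uses 244 of 244 (binding).
Dual feasibility on the basic columns requires 5·y_yeast + 3·y_butter = 43.5, 2·y_yeast + 5·y_butter = 34.5.
→ y_yeast = 6 and y_butter = 4.5.
Δz = y_yeast·Δb = 6 × (1) = 6, so new z* = 2436 + 6 = 2442.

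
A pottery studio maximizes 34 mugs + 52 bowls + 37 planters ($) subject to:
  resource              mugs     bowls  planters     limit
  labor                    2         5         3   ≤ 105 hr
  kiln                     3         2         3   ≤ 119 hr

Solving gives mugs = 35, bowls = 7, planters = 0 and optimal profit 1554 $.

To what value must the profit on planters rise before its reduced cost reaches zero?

At the optimum: labor uses 105 of 105 (binding); kiln uses 119 of 119 (binding).
The binding rows give the dual system: 2·y_labor + 3·y_kiln = 34 and 5·y_labor + 2·y_kiln = 52.
Solving: y_labor = 8, y_kiln = 6.
planters enters the basis when its profit ≥ yᵀa₃ = 8·3 + 6·3 = 42.

42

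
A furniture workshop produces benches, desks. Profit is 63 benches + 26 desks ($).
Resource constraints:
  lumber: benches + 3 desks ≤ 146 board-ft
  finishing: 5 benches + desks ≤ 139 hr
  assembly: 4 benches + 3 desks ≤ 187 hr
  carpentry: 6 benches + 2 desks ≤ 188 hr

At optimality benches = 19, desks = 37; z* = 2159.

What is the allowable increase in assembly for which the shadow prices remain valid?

10

Binding constraints: assembly, carpentry. The basis is B = [[4,3],[6,2]] with det -10.
Per unit increase in assembly, x* moves by d = (-0.2, 0.6).
The basis stays optimal until lumber becomes binding; allowable increase = 10 hr.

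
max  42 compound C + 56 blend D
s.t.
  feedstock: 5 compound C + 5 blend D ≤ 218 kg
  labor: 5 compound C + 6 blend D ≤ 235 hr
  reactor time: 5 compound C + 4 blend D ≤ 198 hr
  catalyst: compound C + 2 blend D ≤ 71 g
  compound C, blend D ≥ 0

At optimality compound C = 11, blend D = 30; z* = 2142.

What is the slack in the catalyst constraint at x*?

catalyst used = 1·11 + 2·30 = 71; slack = 71 − 71 = 0.

0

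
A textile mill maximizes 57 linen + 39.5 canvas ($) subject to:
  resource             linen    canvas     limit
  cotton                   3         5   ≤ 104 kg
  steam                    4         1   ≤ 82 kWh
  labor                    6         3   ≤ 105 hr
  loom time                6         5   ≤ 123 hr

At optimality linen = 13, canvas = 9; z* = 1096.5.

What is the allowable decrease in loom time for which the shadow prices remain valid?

Binding constraints: labor, loom time. The basis is B = [[6,3],[6,5]] with det 12.
Per unit decrease in loom time, x* moves by d = (0.25, -0.5).
The basis stays optimal until canvas reaches 0; allowable decrease = 18 hr.

18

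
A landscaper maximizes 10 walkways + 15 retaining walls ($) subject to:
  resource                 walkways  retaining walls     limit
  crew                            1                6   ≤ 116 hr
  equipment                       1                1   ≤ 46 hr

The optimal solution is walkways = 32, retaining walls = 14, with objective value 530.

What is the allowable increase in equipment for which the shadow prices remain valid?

Binding constraints: crew, equipment. The basis is B = [[1,6],[1,1]] with det -5.
Per unit increase in equipment, x* moves by d = (1.2, -0.2).
The basis stays optimal until retaining walls reaches 0; allowable increase = 70 hr.

70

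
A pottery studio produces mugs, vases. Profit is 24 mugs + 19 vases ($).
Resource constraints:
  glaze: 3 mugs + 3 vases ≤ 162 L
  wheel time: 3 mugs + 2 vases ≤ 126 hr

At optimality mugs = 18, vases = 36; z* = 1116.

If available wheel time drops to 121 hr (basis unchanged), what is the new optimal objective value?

1091

At the optimum: glaze uses 162 of 162 (binding); wheel time uses 126 of 126 (binding).
The binding rows give the dual system: 3·y_glaze + 3·y_wheel time = 24 and 3·y_glaze + 2·y_wheel time = 19.
Solving: y_glaze = 3, y_wheel time = 5.
Δz = y_wheel time·Δb = 5 × (-5) = -25, so new z* = 1116 − 25 = 1091.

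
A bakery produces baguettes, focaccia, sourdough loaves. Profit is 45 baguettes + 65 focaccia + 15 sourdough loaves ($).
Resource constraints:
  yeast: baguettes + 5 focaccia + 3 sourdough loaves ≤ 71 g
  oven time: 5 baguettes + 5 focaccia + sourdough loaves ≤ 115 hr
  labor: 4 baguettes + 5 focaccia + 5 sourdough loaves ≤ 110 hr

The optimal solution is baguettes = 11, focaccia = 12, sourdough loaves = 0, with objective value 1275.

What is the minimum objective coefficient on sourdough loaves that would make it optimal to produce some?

23

Check each constraint at x*: yeast 71/71 (tight); oven time 115/115 (tight); labor 104/110 (slack 6).
Slack constraints have shadow price 0 (complementary slackness).
From A_Bᵀ y = c: 1·y_yeast + 5·y_oven time = 45; 5·y_yeast + 5·y_oven time = 65.
This yields shadow prices y_yeast = 5, y_oven time = 8.
sourdough loaves enters the basis when its profit ≥ yᵀa₃ = 5·3 + 8·1 = 23.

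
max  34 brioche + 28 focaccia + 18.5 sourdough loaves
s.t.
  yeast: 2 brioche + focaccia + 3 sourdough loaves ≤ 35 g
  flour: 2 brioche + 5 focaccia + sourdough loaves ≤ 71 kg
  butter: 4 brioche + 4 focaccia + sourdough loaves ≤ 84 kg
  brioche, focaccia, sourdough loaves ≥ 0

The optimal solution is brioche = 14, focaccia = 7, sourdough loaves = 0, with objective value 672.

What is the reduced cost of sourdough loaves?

Check each constraint at x*: yeast 35/35 (tight); flour 63/71 (slack 8); butter 84/84 (tight).
Slack constraints have shadow price 0 (complementary slackness).
The binding rows give the dual system: 2·y_yeast + 4·y_butter = 34 and 1·y_yeast + 4·y_butter = 28.
Solving: y_yeast = 6, y_butter = 5.5.
Reduced cost of sourdough loaves: c₃ − yᵀa₃ = 18.5 − (6·3 + 5.5·1) = 18.5 − 23.5 = -5.

-5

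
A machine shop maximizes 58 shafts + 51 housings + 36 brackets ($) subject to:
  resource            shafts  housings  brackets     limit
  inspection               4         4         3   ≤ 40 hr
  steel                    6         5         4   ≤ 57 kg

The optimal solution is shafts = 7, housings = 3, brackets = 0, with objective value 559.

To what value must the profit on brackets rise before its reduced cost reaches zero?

40

Both inspection and steel are binding at x*.
From A_Bᵀ y = c: 4·y_inspection + 6·y_steel = 58; 4·y_inspection + 5·y_steel = 51.
→ y_inspection = 4 and y_steel = 7.
brackets enters the basis when its profit ≥ yᵀa₃ = 4·3 + 7·4 = 40.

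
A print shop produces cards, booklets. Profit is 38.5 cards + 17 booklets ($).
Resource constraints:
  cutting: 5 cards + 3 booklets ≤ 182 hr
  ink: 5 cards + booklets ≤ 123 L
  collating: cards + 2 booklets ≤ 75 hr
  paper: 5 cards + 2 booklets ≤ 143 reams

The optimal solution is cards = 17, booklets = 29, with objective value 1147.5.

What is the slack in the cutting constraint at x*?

cutting used = 5·17 + 3·29 = 172; slack = 182 − 172 = 10.

10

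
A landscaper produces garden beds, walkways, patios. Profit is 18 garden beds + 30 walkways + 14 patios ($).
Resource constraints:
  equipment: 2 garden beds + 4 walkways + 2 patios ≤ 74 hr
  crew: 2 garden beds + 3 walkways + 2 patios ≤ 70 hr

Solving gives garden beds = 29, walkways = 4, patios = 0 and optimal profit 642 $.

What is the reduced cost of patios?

-4

Check each constraint at x*: equipment 74/74 (tight); crew 70/70 (tight).
From A_Bᵀ y = c: 2·y_equipment + 2·y_crew = 18; 4·y_equipment + 3·y_crew = 30.
Solving: y_equipment = 3, y_crew = 6.
Reduced cost of patios: c₃ − yᵀa₃ = 14 − (3·2 + 6·2) = 14 − 18 = -4.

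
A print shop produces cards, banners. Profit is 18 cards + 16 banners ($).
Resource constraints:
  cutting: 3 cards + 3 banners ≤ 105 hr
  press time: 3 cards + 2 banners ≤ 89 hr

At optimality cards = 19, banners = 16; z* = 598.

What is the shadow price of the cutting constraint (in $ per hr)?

Check each constraint at x*: cutting 105/105 (tight); press time 89/89 (tight).
From A_Bᵀ y = c: 3·y_cutting + 3·y_press time = 18; 3·y_cutting + 2·y_press time = 16.
Solving: y_cutting = 4, y_press time = 2.
Shadow price of cutting = 4.

4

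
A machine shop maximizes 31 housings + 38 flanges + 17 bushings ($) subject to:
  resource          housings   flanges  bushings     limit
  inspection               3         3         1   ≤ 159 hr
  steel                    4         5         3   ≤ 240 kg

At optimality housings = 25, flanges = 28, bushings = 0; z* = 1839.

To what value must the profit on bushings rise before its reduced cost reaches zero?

Both inspection and steel are binding at x*.
From A_Bᵀ y = c: 3·y_inspection + 4·y_steel = 31; 3·y_inspection + 5·y_steel = 38.
Solving: y_inspection = 1, y_steel = 7.
bushings enters the basis when its profit ≥ yᵀa₃ = 1·1 + 7·3 = 22.

22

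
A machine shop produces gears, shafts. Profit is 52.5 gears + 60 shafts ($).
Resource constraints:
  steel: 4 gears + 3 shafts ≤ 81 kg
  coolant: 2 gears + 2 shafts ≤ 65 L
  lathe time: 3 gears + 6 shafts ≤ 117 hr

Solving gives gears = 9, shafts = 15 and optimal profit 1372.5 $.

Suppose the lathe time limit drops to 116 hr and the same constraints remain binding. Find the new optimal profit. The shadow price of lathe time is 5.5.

Δb = -1, so new z* = 1372.5 + (5.5)·(-1) = 1372.5 − 5.5 = 1367.

1367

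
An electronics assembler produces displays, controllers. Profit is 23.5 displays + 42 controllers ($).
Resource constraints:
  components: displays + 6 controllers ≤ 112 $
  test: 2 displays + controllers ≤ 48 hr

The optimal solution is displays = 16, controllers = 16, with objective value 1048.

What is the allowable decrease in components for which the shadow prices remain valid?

88

Binding constraints: components, test. The basis is B = [[1,6],[2,1]] with det -11.
Per unit decrease in components, x* moves by d = (0.0909, -0.1818).
The basis stays optimal until controllers reaches 0; allowable decrease = 88 $.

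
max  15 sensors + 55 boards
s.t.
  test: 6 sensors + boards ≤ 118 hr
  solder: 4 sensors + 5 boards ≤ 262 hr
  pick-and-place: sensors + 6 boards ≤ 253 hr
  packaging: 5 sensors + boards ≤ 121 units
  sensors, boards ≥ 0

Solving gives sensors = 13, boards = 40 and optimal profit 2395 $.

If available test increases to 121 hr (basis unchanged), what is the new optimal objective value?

2398

Check each constraint at x*: test 118/118 (tight); solder 252/262 (slack 10); pick-and-place 253/253 (tight); packaging 105/121 (slack 16).
By complementary slackness, y = 0 for the non-binding constraints.
Dual feasibility on the basic columns requires 6·y_test + 1·y_pick-and-place = 15, 1·y_test + 6·y_pick-and-place = 55.
This yields shadow prices y_test = 1, y_pick-and-place = 9.
Δz = y_test·Δb = 1 × (3) = 3, so new z* = 2395 + 3 = 2398.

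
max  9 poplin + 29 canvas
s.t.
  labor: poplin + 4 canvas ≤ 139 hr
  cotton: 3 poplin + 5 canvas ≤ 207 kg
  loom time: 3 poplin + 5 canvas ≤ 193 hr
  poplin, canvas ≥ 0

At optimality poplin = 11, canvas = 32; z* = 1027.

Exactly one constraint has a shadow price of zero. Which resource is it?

labor: 139/139 (binding)
cotton: 193/207 (slack 14)
loom time: 193/193 (binding)
By complementary slackness, a constraint with positive slack has shadow price 0 → cotton.

cotton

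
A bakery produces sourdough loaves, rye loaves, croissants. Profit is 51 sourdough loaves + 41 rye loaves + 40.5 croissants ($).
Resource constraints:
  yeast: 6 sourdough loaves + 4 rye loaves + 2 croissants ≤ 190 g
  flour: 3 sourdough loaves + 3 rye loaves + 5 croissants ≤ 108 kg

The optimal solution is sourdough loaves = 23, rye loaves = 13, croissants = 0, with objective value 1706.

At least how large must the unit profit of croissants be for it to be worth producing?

45

Check each constraint at x*: yeast 190/190 (tight); flour 108/108 (tight).
From A_Bᵀ y = c: 6·y_yeast + 3·y_flour = 51; 4·y_yeast + 3·y_flour = 41.
→ y_yeast = 5 and y_flour = 7.
croissants enters the basis when its profit ≥ yᵀa₃ = 5·2 + 7·5 = 45.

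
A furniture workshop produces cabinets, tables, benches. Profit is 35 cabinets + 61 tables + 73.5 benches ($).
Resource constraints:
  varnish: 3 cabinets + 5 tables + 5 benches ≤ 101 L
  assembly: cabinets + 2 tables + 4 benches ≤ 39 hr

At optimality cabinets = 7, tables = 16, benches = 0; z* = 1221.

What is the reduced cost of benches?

Both varnish and assembly are binding at x*.
From A_Bᵀ y = c: 3·y_varnish + 1·y_assembly = 35; 5·y_varnish + 2·y_assembly = 61.
This yields shadow prices y_varnish = 9, y_assembly = 8.
Reduced cost of benches: c₃ − yᵀa₃ = 73.5 − (9·5 + 8·4) = 73.5 − 77 = -3.5.

-3.5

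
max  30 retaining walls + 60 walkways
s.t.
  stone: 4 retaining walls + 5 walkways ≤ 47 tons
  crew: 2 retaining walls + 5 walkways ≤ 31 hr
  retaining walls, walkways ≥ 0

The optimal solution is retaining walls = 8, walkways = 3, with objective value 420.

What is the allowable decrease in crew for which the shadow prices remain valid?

7.5

Binding constraints: stone, crew. The basis is B = [[4,5],[2,5]] with det 10.
Per unit decrease in crew, x* moves by d = (0.5, -0.4).
The basis stays optimal until walkways reaches 0; allowable decrease = 7.5 hr.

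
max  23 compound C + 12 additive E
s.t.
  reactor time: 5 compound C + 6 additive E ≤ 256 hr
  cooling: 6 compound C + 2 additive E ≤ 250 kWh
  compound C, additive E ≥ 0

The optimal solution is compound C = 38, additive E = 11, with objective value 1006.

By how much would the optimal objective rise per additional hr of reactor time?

At the optimum: reactor time uses 256 of 256 (binding); cooling uses 250 of 250 (binding).
The binding rows give the dual system: 5·y_reactor time + 6·y_cooling = 23 and 6·y_reactor time + 2·y_cooling = 12.
This yields shadow prices y_reactor time = 1, y_cooling = 3.
Shadow price of reactor time = 1.

1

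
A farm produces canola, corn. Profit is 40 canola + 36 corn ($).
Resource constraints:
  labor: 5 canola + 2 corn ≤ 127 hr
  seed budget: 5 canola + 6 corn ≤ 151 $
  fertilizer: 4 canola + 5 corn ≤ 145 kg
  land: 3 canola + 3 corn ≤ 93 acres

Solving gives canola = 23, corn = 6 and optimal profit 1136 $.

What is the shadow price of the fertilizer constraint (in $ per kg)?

At the optimum: labor uses 127 of 127 (binding); seed budget uses 151 of 151 (binding); fertilizer uses 122 of 145 (slack = 23); land uses 87 of 93 (slack = 6).
Since fertilizer, land are not tight, their duals are 0.
The binding rows give the dual system: 5·y_labor + 5·y_seed budget = 40 and 2·y_labor + 6·y_seed budget = 36.
→ y_labor = 3 and y_seed budget = 5.
Shadow price of fertilizer = 0.

0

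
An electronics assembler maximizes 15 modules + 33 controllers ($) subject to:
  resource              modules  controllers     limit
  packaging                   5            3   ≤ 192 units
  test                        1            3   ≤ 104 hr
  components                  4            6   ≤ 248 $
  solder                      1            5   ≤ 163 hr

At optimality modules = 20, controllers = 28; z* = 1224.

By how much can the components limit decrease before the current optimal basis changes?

9

Binding constraints: test, components. The basis is B = [[1,3],[4,6]] with det -6.
Per unit decrease in components, x* moves by d = (-0.5, 0.1667).
The basis stays optimal until solder becomes binding; allowable decrease = 9 $.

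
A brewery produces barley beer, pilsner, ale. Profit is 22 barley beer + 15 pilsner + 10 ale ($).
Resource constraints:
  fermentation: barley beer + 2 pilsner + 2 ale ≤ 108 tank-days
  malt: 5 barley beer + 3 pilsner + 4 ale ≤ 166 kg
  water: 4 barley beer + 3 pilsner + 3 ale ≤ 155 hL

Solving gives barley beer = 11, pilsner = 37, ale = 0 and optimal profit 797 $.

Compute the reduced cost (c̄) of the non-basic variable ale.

-7

At the optimum: fermentation uses 85 of 108 (slack = 23); malt uses 166 of 166 (binding); water uses 155 of 155 (binding).
Slack constraints have shadow price 0 (complementary slackness).
The binding rows give the dual system: 5·y_malt + 4·y_water = 22 and 3·y_malt + 3·y_water = 15.
→ y_malt = 2 and y_water = 3.
Reduced cost of ale: c₃ − yᵀa₃ = 10 − (2·4 + 3·3) = 10 − 17 = -7.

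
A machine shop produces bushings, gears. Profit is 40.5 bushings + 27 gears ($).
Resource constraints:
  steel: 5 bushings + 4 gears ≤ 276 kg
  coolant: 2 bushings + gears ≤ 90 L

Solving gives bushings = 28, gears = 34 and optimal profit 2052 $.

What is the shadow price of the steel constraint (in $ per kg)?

At the optimum: steel uses 276 of 276 (binding); coolant uses 90 of 90 (binding).
From A_Bᵀ y = c: 5·y_steel + 2·y_coolant = 40.5; 4·y_steel + 1·y_coolant = 27.
This yields shadow prices y_steel = 4.5, y_coolant = 9.
Shadow price of steel = 4.5.

4.5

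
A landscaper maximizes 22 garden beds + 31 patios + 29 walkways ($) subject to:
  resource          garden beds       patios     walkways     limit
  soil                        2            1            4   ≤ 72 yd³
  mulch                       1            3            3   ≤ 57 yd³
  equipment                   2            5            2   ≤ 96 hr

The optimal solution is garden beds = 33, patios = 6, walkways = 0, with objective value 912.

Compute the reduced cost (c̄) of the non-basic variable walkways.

At the optimum: soil uses 72 of 72 (binding); mulch uses 51 of 57 (slack = 6); equipment uses 96 of 96 (binding).
By complementary slackness, y = 0 for the non-binding constraint.
From A_Bᵀ y = c: 2·y_soil + 2·y_equipment = 22; 1·y_soil + 5·y_equipment = 31.
Solving: y_soil = 6, y_equipment = 5.
Reduced cost of walkways: c₃ − yᵀa₃ = 29 − (6·4 + 5·2) = 29 − 34 = -5.

-5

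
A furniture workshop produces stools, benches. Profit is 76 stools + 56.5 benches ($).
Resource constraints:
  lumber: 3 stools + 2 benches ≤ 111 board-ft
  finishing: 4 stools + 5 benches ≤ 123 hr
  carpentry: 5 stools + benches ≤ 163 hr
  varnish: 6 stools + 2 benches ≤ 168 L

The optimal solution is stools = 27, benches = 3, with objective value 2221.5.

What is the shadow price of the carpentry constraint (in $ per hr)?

Binding: finishing and varnish. Non-binding: lumber (24 unused), carpentry (25 unused).
By complementary slackness, y = 0 for the non-binding constraints.
The binding rows give the dual system: 4·y_finishing + 6·y_varnish = 76 and 5·y_finishing + 2·y_varnish = 56.5.
This yields shadow prices y_finishing = 8.5, y_varnish = 7.
Shadow price of carpentry = 0.

0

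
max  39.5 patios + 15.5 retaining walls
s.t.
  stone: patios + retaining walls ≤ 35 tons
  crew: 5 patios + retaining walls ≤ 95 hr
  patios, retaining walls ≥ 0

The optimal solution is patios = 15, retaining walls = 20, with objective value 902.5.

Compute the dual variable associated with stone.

Both stone and crew are binding at x*.
Dual feasibility on the basic columns requires 1·y_stone + 5·y_crew = 39.5, 1·y_stone + 1·y_crew = 15.5.
→ y_stone = 9.5 and y_crew = 6.
Shadow price of stone = 9.5.

9.5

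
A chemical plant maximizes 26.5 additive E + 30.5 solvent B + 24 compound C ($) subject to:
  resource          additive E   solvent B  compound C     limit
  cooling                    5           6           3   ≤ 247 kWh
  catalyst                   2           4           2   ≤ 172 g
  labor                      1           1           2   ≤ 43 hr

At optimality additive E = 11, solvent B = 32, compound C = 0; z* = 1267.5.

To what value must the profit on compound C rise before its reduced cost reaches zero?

At the optimum: cooling uses 247 of 247 (binding); catalyst uses 150 of 172 (slack = 22); labor uses 43 of 43 (binding).
Slack constraints have shadow price 0 (complementary slackness).
From A_Bᵀ y = c: 5·y_cooling + 1·y_labor = 26.5; 6·y_cooling + 1·y_labor = 30.5.
→ y_cooling = 4 and y_labor = 6.5.
compound C enters the basis when its profit ≥ yᵀa₃ = 4·3 + 6.5·2 = 25.

25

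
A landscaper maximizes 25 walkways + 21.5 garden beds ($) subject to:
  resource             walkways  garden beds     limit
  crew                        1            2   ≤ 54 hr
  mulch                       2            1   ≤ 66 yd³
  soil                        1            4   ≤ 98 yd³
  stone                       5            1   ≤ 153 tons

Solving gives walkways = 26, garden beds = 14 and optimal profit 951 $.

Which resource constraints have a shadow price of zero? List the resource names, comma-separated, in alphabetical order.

crew: 54/54 (binding)
mulch: 66/66 (binding)
soil: 82/98 (slack 16)
stone: 144/153 (slack 9)
By complementary slackness, a constraint with positive slack has shadow price 0 → soil, stone.

soil, stone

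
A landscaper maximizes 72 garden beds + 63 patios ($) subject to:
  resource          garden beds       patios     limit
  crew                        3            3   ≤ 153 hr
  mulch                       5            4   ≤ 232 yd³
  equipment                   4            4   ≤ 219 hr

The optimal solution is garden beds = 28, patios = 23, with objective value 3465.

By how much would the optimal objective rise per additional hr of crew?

9

Check each constraint at x*: crew 153/153 (tight); mulch 232/232 (tight); equipment 204/219 (slack 15).
Since equipment is not tight, its dual is 0.
Dual feasibility on the basic columns requires 3·y_crew + 5·y_mulch = 72, 3·y_crew + 4·y_mulch = 63.
Solving: y_crew = 9, y_mulch = 9.
Shadow price of crew = 9.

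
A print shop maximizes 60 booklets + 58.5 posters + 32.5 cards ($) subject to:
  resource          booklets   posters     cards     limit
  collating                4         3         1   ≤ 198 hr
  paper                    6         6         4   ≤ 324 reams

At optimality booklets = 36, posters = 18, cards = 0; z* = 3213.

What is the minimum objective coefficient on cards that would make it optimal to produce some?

37.5

Both collating and paper are binding at x*.
Dual feasibility on the basic columns requires 4·y_collating + 6·y_paper = 60, 3·y_collating + 6·y_paper = 58.5.
Solving: y_collating = 1.5, y_paper = 9.
cards enters the basis when its profit ≥ yᵀa₃ = 1.5·1 + 9·4 = 37.5.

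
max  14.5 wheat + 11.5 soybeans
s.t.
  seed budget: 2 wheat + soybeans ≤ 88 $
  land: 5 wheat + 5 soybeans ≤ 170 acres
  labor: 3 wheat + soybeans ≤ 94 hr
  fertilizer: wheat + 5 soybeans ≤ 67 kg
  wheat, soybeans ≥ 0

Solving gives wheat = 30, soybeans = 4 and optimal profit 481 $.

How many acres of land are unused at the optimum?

land used = 5·30 + 5·4 = 170; slack = 170 − 170 = 0.

0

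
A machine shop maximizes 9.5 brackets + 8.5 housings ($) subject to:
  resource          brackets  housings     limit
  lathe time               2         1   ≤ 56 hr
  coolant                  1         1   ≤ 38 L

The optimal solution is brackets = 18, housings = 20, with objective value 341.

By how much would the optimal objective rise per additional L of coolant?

Both lathe time and coolant are binding at x*.
From A_Bᵀ y = c: 2·y_lathe time + 1·y_coolant = 9.5; 1·y_lathe time + 1·y_coolant = 8.5.
→ y_lathe time = 1 and y_coolant = 7.5.
Shadow price of coolant = 7.5.

7.5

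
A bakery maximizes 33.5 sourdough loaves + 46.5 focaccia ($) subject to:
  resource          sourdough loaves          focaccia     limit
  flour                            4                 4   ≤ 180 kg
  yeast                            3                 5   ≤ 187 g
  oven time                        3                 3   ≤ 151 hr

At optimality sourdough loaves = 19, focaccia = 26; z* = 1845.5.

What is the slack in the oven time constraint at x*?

oven time used = 3·19 + 3·26 = 135; slack = 151 − 135 = 16.

16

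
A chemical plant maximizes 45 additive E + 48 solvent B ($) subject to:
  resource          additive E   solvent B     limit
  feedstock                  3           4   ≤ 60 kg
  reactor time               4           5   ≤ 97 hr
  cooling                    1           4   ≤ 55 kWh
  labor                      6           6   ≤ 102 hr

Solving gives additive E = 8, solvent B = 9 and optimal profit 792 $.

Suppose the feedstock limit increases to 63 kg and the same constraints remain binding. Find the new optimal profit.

Check each constraint at x*: feedstock 60/60 (tight); reactor time 77/97 (slack 20); cooling 44/55 (slack 11); labor 102/102 (tight).
Slack constraints have shadow price 0 (complementary slackness).
From A_Bᵀ y = c: 3·y_feedstock + 6·y_labor = 45; 4·y_feedstock + 6·y_labor = 48.
→ y_feedstock = 3 and y_labor = 6.
Δz = y_feedstock·Δb = 3 × (3) = 9, so new z* = 792 + 9 = 801.

801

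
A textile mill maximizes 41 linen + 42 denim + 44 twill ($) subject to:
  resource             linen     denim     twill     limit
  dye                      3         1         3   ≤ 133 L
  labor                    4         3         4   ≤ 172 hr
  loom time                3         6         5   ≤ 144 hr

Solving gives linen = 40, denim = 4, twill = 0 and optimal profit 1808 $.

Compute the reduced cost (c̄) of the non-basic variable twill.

-3

Check each constraint at x*: dye 124/133 (slack 9); labor 172/172 (tight); loom time 144/144 (tight).
Slack constraints have shadow price 0 (complementary slackness).
Dual feasibility on the basic columns requires 4·y_labor + 3·y_loom time = 41, 3·y_labor + 6·y_loom time = 42.
Solving: y_labor = 8, y_loom time = 3.
Reduced cost of twill: c₃ − yᵀa₃ = 44 − (8·4 + 3·5) = 44 − 47 = -3.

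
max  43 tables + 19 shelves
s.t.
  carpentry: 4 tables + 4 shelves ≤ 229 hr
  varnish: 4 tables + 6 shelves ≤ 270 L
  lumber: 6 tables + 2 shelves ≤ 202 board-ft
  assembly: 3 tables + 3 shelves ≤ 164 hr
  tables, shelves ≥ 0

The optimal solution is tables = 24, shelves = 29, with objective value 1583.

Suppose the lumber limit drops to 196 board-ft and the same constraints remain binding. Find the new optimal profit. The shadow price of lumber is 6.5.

1544

Δb = -6, so new z* = 1583 + (6.5)·(-6) = 1583 − 39 = 1544.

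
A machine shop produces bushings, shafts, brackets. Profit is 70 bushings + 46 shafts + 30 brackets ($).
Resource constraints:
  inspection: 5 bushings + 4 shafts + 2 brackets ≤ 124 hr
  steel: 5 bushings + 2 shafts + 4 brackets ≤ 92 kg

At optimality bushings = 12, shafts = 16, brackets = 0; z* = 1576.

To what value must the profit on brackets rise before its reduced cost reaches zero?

38

At the optimum: inspection uses 124 of 124 (binding); steel uses 92 of 92 (binding).
Dual feasibility on the basic columns requires 5·y_inspection + 5·y_steel = 70, 4·y_inspection + 2·y_steel = 46.
This yields shadow prices y_inspection = 9, y_steel = 5.
brackets enters the basis when its profit ≥ yᵀa₃ = 9·2 + 5·4 = 38.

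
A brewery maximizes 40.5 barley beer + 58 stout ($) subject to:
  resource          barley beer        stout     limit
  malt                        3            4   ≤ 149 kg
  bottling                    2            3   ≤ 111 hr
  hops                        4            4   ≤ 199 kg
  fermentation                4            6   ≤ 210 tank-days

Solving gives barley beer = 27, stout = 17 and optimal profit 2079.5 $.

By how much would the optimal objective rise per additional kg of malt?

At the optimum: malt uses 149 of 149 (binding); bottling uses 105 of 111 (slack = 6); hops uses 176 of 199 (slack = 23); fermentation uses 210 of 210 (binding).
Since bottling, hops are not tight, their duals are 0.
The binding rows give the dual system: 3·y_malt + 4·y_fermentation = 40.5 and 4·y_malt + 6·y_fermentation = 58.
This yields shadow prices y_malt = 5.5, y_fermentation = 6.
Shadow price of malt = 5.5.

5.5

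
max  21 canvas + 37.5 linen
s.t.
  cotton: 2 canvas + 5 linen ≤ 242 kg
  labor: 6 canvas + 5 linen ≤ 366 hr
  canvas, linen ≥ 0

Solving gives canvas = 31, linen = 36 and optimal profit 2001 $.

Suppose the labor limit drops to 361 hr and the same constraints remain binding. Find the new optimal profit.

Check each constraint at x*: cotton 242/242 (tight); labor 366/366 (tight).
The binding rows give the dual system: 2·y_cotton + 6·y_labor = 21 and 5·y_cotton + 5·y_labor = 37.5.
This yields shadow prices y_cotton = 6, y_labor = 1.5.
Δz = y_labor·Δb = 1.5 × (-5) = -7.5, so new z* = 2001 − 7.5 = 1993.5.

1993.5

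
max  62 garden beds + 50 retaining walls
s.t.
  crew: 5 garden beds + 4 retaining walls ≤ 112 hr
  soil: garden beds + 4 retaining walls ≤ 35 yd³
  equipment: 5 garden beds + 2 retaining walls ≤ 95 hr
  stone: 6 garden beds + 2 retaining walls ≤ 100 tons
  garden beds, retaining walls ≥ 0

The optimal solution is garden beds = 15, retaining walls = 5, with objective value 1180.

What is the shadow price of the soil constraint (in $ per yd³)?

8

Binding: soil and stone. Non-binding: crew (17 unused), equipment (10 unused).
Slack constraints have shadow price 0 (complementary slackness).
The binding rows give the dual system: 1·y_soil + 6·y_stone = 62 and 4·y_soil + 2·y_stone = 50.
→ y_soil = 8 and y_stone = 9.
Shadow price of soil = 8.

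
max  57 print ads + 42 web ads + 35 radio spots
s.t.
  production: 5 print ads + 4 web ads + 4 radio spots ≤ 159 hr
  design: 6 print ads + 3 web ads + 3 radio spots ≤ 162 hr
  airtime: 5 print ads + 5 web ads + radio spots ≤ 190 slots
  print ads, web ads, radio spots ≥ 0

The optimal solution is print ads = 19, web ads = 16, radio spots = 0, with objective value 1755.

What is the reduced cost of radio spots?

-7

Binding: production and design. Non-binding: airtime (15 unused).
Slack constraints have shadow price 0 (complementary slackness).
From A_Bᵀ y = c: 5·y_production + 6·y_design = 57; 4·y_production + 3·y_design = 42.
→ y_production = 9 and y_design = 2.
Reduced cost of radio spots: c₃ − yᵀa₃ = 35 − (9·4 + 2·3) = 35 − 42 = -7.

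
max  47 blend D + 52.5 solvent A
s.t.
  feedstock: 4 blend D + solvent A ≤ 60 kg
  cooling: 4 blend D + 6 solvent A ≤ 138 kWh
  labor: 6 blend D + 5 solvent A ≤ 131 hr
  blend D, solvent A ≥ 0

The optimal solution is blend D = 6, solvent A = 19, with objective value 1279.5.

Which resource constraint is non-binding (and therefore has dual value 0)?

feedstock

feedstock: 43/60 (slack 17)
cooling: 138/138 (binding)
labor: 131/131 (binding)
By complementary slackness, a constraint with positive slack has shadow price 0 → feedstock.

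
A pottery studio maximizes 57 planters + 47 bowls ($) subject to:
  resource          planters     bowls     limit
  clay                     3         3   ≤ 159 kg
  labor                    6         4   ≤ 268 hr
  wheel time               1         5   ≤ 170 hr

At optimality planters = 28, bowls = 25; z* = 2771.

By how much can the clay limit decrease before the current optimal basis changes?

25

Binding constraints: clay, labor. The basis is B = [[3,3],[6,4]] with det -6.
Per unit decrease in clay, x* moves by d = (0.6667, -1).
The basis stays optimal until bowls reaches 0; allowable decrease = 25 kg.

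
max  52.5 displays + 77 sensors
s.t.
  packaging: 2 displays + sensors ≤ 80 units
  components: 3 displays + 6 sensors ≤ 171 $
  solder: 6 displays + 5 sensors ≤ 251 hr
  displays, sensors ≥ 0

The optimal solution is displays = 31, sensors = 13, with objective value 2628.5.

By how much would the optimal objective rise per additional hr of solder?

4

Binding: components and solder. Non-binding: packaging (5 unused).
Since packaging is not tight, its dual is 0.
The binding rows give the dual system: 3·y_components + 6·y_solder = 52.5 and 6·y_components + 5·y_solder = 77.
This yields shadow prices y_components = 9.5, y_solder = 4.
Shadow price of solder = 4.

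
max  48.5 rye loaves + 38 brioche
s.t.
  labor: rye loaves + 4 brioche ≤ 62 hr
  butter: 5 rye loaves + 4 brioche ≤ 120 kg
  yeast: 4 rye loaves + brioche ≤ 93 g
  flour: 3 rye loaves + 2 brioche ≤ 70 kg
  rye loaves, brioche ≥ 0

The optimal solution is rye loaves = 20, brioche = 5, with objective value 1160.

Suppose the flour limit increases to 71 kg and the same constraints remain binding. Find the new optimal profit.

1162

Binding: butter and flour. Non-binding: labor (22 unused), yeast (8 unused).
Slack constraints have shadow price 0 (complementary slackness).
From A_Bᵀ y = c: 5·y_butter + 3·y_flour = 48.5; 4·y_butter + 2·y_flour = 38.
This yields shadow prices y_butter = 8.5, y_flour = 2.
Δz = y_flour·Δb = 2 × (1) = 2, so new z* = 1160 + 2 = 1162.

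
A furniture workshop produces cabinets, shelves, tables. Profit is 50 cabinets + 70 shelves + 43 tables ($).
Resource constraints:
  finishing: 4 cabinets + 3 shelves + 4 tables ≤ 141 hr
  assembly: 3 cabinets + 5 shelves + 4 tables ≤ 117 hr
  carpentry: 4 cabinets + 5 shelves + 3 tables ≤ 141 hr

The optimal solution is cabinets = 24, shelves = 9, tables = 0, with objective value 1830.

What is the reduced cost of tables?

-5

At the optimum: finishing uses 123 of 141 (slack = 18); assembly uses 117 of 117 (binding); carpentry uses 141 of 141 (binding).
By complementary slackness, y = 0 for the non-binding constraint.
From A_Bᵀ y = c: 3·y_assembly + 4·y_carpentry = 50; 5·y_assembly + 5·y_carpentry = 70.
Solving: y_assembly = 6, y_carpentry = 8.
Reduced cost of tables: c₃ − yᵀa₃ = 43 − (6·4 + 8·3) = 43 − 48 = -5.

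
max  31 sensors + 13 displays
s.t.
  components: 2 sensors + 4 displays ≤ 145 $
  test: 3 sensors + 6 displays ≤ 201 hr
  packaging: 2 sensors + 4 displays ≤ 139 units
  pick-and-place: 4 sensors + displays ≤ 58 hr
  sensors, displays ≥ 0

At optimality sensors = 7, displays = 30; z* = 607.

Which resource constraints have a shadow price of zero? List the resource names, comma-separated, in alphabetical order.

components, packaging

components: 134/145 (slack 11)
test: 201/201 (binding)
packaging: 134/139 (slack 5)
pick-and-place: 58/58 (binding)
By complementary slackness, a constraint with positive slack has shadow price 0 → components, packaging.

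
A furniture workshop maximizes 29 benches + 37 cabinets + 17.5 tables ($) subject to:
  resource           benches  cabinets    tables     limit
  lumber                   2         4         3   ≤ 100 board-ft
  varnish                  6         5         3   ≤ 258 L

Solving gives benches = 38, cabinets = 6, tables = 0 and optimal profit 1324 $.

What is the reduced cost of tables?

-8

At the optimum: lumber uses 100 of 100 (binding); varnish uses 258 of 258 (binding).
The binding rows give the dual system: 2·y_lumber + 6·y_varnish = 29 and 4·y_lumber + 5·y_varnish = 37.
Solving: y_lumber = 5.5, y_varnish = 3.
Reduced cost of tables: c₃ − yᵀa₃ = 17.5 − (5.5·3 + 3·3) = 17.5 − 25.5 = -8.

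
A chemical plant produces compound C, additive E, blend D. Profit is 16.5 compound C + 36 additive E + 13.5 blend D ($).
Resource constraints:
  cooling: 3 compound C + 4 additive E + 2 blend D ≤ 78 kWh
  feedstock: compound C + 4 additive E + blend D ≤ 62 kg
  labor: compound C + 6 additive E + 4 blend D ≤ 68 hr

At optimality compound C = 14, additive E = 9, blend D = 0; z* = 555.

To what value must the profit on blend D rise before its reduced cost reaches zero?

21

Check each constraint at x*: cooling 78/78 (tight); feedstock 50/62 (slack 12); labor 68/68 (tight).
By complementary slackness, y = 0 for the non-binding constraint.
From A_Bᵀ y = c: 3·y_cooling + 1·y_labor = 16.5; 4·y_cooling + 6·y_labor = 36.
This yields shadow prices y_cooling = 4.5, y_labor = 3.
blend D enters the basis when its profit ≥ yᵀa₃ = 4.5·2 + 3·4 = 21.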